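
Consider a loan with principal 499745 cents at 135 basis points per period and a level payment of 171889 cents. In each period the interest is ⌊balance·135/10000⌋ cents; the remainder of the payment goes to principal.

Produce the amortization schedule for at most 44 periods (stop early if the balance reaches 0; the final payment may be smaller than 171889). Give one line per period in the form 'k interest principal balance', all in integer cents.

1 6746 165143 334602
2 4517 167372 167230
3 2257 167230 0

1. interest=⌊499745·135/10000⌋=6746; principal=171889-6746=165143; balance=499745-165143=334602
2. interest=⌊334602·135/10000⌋=4517; principal=171889-4517=167372; balance=334602-167372=167230
3. interest=⌊167230·135/10000⌋=2257; principal=min(171889-2257,167230)=167230; balance=167230-167230=0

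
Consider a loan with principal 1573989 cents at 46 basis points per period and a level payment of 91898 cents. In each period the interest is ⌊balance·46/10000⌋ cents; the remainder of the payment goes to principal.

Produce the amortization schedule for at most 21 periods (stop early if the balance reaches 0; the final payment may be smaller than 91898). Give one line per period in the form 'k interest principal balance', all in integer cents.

1 7240 84658 1489331
2 6850 85048 1404283
3 6459 85439 1318844
4 6066 85832 1233012
5 5671 86227 1146785
6 5275 86623 1060162
7 4876 87022 973140
8 4476 87422 885718
9 4074 87824 797894
10 3670 88228 709666
11 3264 88634 621032
12 2856 89042 531990
13 2447 89451 442539
14 2035 89863 352676
15 1622 90276 262400
16 1207 90691 171709
17 789 91109 80600
18 370 80600 0

1. interest=⌊1573989·46/10000⌋=7240; principal=91898-7240=84658; balance=1573989-84658=1489331
2. interest=⌊1489331·46/10000⌋=6850; principal=91898-6850=85048; balance=1489331-85048=1404283
3. interest=⌊1404283·46/10000⌋=6459; principal=91898-6459=85439; balance=1404283-85439=1318844
4. interest=⌊1318844·46/10000⌋=6066; principal=91898-6066=85832; balance=1318844-85832=1233012
5. interest=⌊1233012·46/10000⌋=5671; principal=91898-5671=86227; balance=1233012-86227=1146785
6. interest=⌊1146785·46/10000⌋=5275; principal=91898-5275=86623; balance=1146785-86623=1060162
7. interest=⌊1060162·46/10000⌋=4876; principal=91898-4876=87022; balance=1060162-87022=973140
8. interest=⌊973140·46/10000⌋=4476; principal=91898-4476=87422; balance=973140-87422=885718
9. interest=⌊885718·46/10000⌋=4074; principal=91898-4074=87824; balance=885718-87824=797894
10. interest=⌊797894·46/10000⌋=3670; principal=91898-3670=88228; balance=797894-88228=709666
11. interest=⌊709666·46/10000⌋=3264; principal=91898-3264=88634; balance=709666-88634=621032
12. interest=⌊621032·46/10000⌋=2856; principal=91898-2856=89042; balance=621032-89042=531990
13. interest=⌊531990·46/10000⌋=2447; principal=91898-2447=89451; balance=531990-89451=442539
14. interest=⌊442539·46/10000⌋=2035; principal=91898-2035=89863; balance=442539-89863=352676
15. interest=⌊352676·46/10000⌋=1622; principal=91898-1622=90276; balance=352676-90276=262400
16. interest=⌊262400·46/10000⌋=1207; principal=91898-1207=90691; balance=262400-90691=171709
17. interest=⌊171709·46/10000⌋=789; principal=91898-789=91109; balance=171709-91109=80600
18. interest=⌊80600·46/10000⌋=370; principal=min(91898-370,80600)=80600; balance=80600-80600=0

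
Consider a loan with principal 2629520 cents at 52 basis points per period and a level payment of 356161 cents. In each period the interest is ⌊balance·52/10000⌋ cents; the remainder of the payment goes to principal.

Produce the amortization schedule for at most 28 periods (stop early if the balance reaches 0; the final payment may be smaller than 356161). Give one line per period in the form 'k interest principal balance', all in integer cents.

1 13673 342488 2287032
2 11892 344269 1942763
3 10102 346059 1596704
4 8302 347859 1248845
5 6493 349668 899177
6 4675 351486 547691
7 2847 353314 194377
8 1010 194377 0

1. interest=⌊2629520·52/10000⌋=13673; principal=356161-13673=342488; balance=2629520-342488=2287032
2. interest=⌊2287032·52/10000⌋=11892; principal=356161-11892=344269; balance=2287032-344269=1942763
3. interest=⌊1942763·52/10000⌋=10102; principal=356161-10102=346059; balance=1942763-346059=1596704
4. interest=⌊1596704·52/10000⌋=8302; principal=356161-8302=347859; balance=1596704-347859=1248845
5. interest=⌊1248845·52/10000⌋=6493; principal=356161-6493=349668; balance=1248845-349668=899177
6. interest=⌊899177·52/10000⌋=4675; principal=356161-4675=351486; balance=899177-351486=547691
7. interest=⌊547691·52/10000⌋=2847; principal=356161-2847=353314; balance=547691-353314=194377
8. interest=⌊194377·52/10000⌋=1010; principal=min(356161-1010,194377)=194377; balance=194377-194377=0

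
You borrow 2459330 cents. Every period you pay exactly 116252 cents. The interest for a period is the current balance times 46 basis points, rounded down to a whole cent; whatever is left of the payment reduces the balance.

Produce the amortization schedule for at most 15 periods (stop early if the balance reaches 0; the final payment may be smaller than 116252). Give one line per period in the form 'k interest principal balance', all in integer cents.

1. interest=⌊2459330·46/10000⌋=11312; principal=116252-11312=104940; balance=2459330-104940=2354390
2. interest=⌊2354390·46/10000⌋=10830; principal=116252-10830=105422; balance=2354390-105422=2248968
3. interest=⌊2248968·46/10000⌋=10345; principal=116252-10345=105907; balance=2248968-105907=2143061
4. interest=⌊2143061·46/10000⌋=9858; principal=116252-9858=106394; balance=2143061-106394=2036667
5. interest=⌊2036667·46/10000⌋=9368; principal=116252-9368=106884; balance=2036667-106884=1929783
6. interest=⌊1929783·46/10000⌋=8877; principal=116252-8877=107375; balance=1929783-107375=1822408
7. interest=⌊1822408·46/10000⌋=8383; principal=116252-8383=107869; balance=1822408-107869=1714539
8. interest=⌊1714539·46/10000⌋=7886; principal=116252-7886=108366; balance=1714539-108366=1606173
9. interest=⌊1606173·46/10000⌋=7388; principal=116252-7388=108864; balance=1606173-108864=1497309
10. interest=⌊1497309·46/10000⌋=6887; principal=116252-6887=109365; balance=1497309-109365=1387944
11. interest=⌊1387944·46/10000⌋=6384; principal=116252-6384=109868; balance=1387944-109868=1278076
12. interest=⌊1278076·46/10000⌋=5879; principal=116252-5879=110373; balance=1278076-110373=1167703
13. interest=⌊1167703·46/10000⌋=5371; principal=116252-5371=110881; balance=1167703-110881=1056822
14. interest=⌊1056822·46/10000⌋=4861; principal=116252-4861=111391; balance=1056822-111391=945431
15. interest=⌊945431·46/10000⌋=4348; principal=116252-4348=111904; balance=945431-111904=833527

1 11312 104940 2354390
2 10830 105422 2248968
3 10345 105907 2143061
4 9858 106394 2036667
5 9368 106884 1929783
6 8877 107375 1822408
7 8383 107869 1714539
8 7886 108366 1606173
9 7388 108864 1497309
10 6887 109365 1387944
11 6384 109868 1278076
12 5879 110373 1167703
13 5371 110881 1056822
14 4861 111391 945431
15 4348 111904 833527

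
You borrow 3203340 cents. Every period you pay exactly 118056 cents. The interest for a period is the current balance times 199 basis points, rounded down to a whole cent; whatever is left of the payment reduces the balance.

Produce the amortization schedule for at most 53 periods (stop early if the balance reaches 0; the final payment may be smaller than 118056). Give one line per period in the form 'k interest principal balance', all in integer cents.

1. interest=⌊3203340·199/10000⌋=63746; principal=118056-63746=54310; balance=3203340-54310=3149030
2. interest=⌊3149030·199/10000⌋=62665; principal=118056-62665=55391; balance=3149030-55391=3093639
3. interest=⌊3093639·199/10000⌋=61563; principal=118056-61563=56493; balance=3093639-56493=3037146
4. interest=⌊3037146·199/10000⌋=60439; principal=118056-60439=57617; balance=3037146-57617=2979529
5. interest=⌊2979529·199/10000⌋=59292; principal=118056-59292=58764; balance=2979529-58764=2920765
6. interest=⌊2920765·199/10000⌋=58123; principal=118056-58123=59933; balance=2920765-59933=2860832
7. interest=⌊2860832·199/10000⌋=56930; principal=118056-56930=61126; balance=2860832-61126=2799706
8. interest=⌊2799706·199/10000⌋=55714; principal=118056-55714=62342; balance=2799706-62342=2737364
9. interest=⌊2737364·199/10000⌋=54473; principal=118056-54473=63583; balance=2737364-63583=2673781
10. interest=⌊2673781·199/10000⌋=53208; principal=118056-53208=64848; balance=2673781-64848=2608933
11. interest=⌊2608933·199/10000⌋=51917; principal=118056-51917=66139; balance=2608933-66139=2542794
12. interest=⌊2542794·199/10000⌋=50601; principal=118056-50601=67455; balance=2542794-67455=2475339
13. interest=⌊2475339·199/10000⌋=49259; principal=118056-49259=68797; balance=2475339-68797=2406542
14. interest=⌊2406542·199/10000⌋=47890; principal=118056-47890=70166; balance=2406542-70166=2336376
15. interest=⌊2336376·199/10000⌋=46493; principal=118056-46493=71563; balance=2336376-71563=2264813
16. interest=⌊2264813·199/10000⌋=45069; principal=118056-45069=72987; balance=2264813-72987=2191826
17. interest=⌊2191826·199/10000⌋=43617; principal=118056-43617=74439; balance=2191826-74439=2117387
18. interest=⌊2117387·199/10000⌋=42136; principal=118056-42136=75920; balance=2117387-75920=2041467
19. interest=⌊2041467·199/10000⌋=40625; principal=118056-40625=77431; balance=2041467-77431=1964036
20. interest=⌊1964036·199/10000⌋=39084; principal=118056-39084=78972; balance=1964036-78972=1885064
21. interest=⌊1885064·199/10000⌋=37512; principal=118056-37512=80544; balance=1885064-80544=1804520
22. interest=⌊1804520·199/10000⌋=35909; principal=118056-35909=82147; balance=1804520-82147=1722373
23. interest=⌊1722373·199/10000⌋=34275; principal=118056-34275=83781; balance=1722373-83781=1638592
24. interest=⌊1638592·199/10000⌋=32607; principal=118056-32607=85449; balance=1638592-85449=1553143
25. interest=⌊1553143·199/10000⌋=30907; principal=118056-30907=87149; balance=1553143-87149=1465994
26. interest=⌊1465994·199/10000⌋=29173; principal=118056-29173=88883; balance=1465994-88883=1377111
27. interest=⌊1377111·199/10000⌋=27404; principal=118056-27404=90652; balance=1377111-90652=1286459
28. interest=⌊1286459·199/10000⌋=25600; principal=118056-25600=92456; balance=1286459-92456=1194003
29. interest=⌊1194003·199/10000⌋=23760; principal=118056-23760=94296; balance=1194003-94296=1099707
30. interest=⌊1099707·199/10000⌋=21884; principal=118056-21884=96172; balance=1099707-96172=1003535
31. interest=⌊1003535·199/10000⌋=19970; principal=118056-19970=98086; balance=1003535-98086=905449
32. interest=⌊905449·199/10000⌋=18018; principal=118056-18018=100038; balance=905449-100038=805411
33. interest=⌊805411·199/10000⌋=16027; principal=118056-16027=102029; balance=805411-102029=703382
34. interest=⌊703382·199/10000⌋=13997; principal=118056-13997=104059; balance=703382-104059=599323
35. interest=⌊599323·199/10000⌋=11926; principal=118056-11926=106130; balance=599323-106130=493193
36. interest=⌊493193·199/10000⌋=9814; principal=118056-9814=108242; balance=493193-108242=384951
37. interest=⌊384951·199/10000⌋=7660; principal=118056-7660=110396; balance=384951-110396=274555
38. interest=⌊274555·199/10000⌋=5463; principal=118056-5463=112593; balance=274555-112593=161962
39. interest=⌊161962·199/10000⌋=3223; principal=118056-3223=114833; balance=161962-114833=47129
40. interest=⌊47129·199/10000⌋=937; principal=min(118056-937,47129)=47129; balance=47129-47129=0

1 63746 54310 3149030
2 62665 55391 3093639
3 61563 56493 3037146
4 60439 57617 2979529
5 59292 58764 2920765
6 58123 59933 2860832
7 56930 61126 2799706
8 55714 62342 2737364
9 54473 63583 2673781
10 53208 64848 2608933
11 51917 66139 2542794
12 50601 67455 2475339
13 49259 68797 2406542
14 47890 70166 2336376
15 46493 71563 2264813
16 45069 72987 2191826
17 43617 74439 2117387
18 42136 75920 2041467
19 40625 77431 1964036
20 39084 78972 1885064
21 37512 80544 1804520
22 35909 82147 1722373
23 34275 83781 1638592
24 32607 85449 1553143
25 30907 87149 1465994
26 29173 88883 1377111
27 27404 90652 1286459
28 25600 92456 1194003
29 23760 94296 1099707
30 21884 96172 1003535
31 19970 98086 905449
32 18018 100038 805411
33 16027 102029 703382
34 13997 104059 599323
35 11926 106130 493193
36 9814 108242 384951
37 7660 110396 274555
38 5463 112593 161962
39 3223 114833 47129
40 937 47129 0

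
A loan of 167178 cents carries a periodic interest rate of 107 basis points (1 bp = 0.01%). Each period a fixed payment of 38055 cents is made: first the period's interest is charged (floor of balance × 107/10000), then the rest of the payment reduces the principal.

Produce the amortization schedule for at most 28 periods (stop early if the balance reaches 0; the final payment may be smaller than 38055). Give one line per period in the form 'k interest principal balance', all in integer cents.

1 1788 36267 130911
2 1400 36655 94256
3 1008 37047 57209
4 612 37443 19766
5 211 19766 0

1. interest=⌊167178·107/10000⌋=1788; principal=38055-1788=36267; balance=167178-36267=130911
2. interest=⌊130911·107/10000⌋=1400; principal=38055-1400=36655; balance=130911-36655=94256
3. interest=⌊94256·107/10000⌋=1008; principal=38055-1008=37047; balance=94256-37047=57209
4. interest=⌊57209·107/10000⌋=612; principal=38055-612=37443; balance=57209-37443=19766
5. interest=⌊19766·107/10000⌋=211; principal=min(38055-211,19766)=19766; balance=19766-19766=0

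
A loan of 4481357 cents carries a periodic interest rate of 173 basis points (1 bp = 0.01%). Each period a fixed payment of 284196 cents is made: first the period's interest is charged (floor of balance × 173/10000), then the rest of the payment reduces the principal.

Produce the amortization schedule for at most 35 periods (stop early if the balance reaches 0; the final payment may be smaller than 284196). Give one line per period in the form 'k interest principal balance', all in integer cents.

1. interest=⌊4481357·173/10000⌋=77527; principal=284196-77527=206669; balance=4481357-206669=4274688
2. interest=⌊4274688·173/10000⌋=73952; principal=284196-73952=210244; balance=4274688-210244=4064444
3. interest=⌊4064444·173/10000⌋=70314; principal=284196-70314=213882; balance=4064444-213882=3850562
4. interest=⌊3850562·173/10000⌋=66614; principal=284196-66614=217582; balance=3850562-217582=3632980
5. interest=⌊3632980·173/10000⌋=62850; principal=284196-62850=221346; balance=3632980-221346=3411634
6. interest=⌊3411634·173/10000⌋=59021; principal=284196-59021=225175; balance=3411634-225175=3186459
7. interest=⌊3186459·173/10000⌋=55125; principal=284196-55125=229071; balance=3186459-229071=2957388
8. interest=⌊2957388·173/10000⌋=51162; principal=284196-51162=233034; balance=2957388-233034=2724354
9. interest=⌊2724354·173/10000⌋=47131; principal=284196-47131=237065; balance=2724354-237065=2487289
10. interest=⌊2487289·173/10000⌋=43030; principal=284196-43030=241166; balance=2487289-241166=2246123
11. interest=⌊2246123·173/10000⌋=38857; principal=284196-38857=245339; balance=2246123-245339=2000784
12. interest=⌊2000784·173/10000⌋=34613; principal=284196-34613=249583; balance=2000784-249583=1751201
13. interest=⌊1751201·173/10000⌋=30295; principal=284196-30295=253901; balance=1751201-253901=1497300
14. interest=⌊1497300·173/10000⌋=25903; principal=284196-25903=258293; balance=1497300-258293=1239007
15. interest=⌊1239007·173/10000⌋=21434; principal=284196-21434=262762; balance=1239007-262762=976245
16. interest=⌊976245·173/10000⌋=16889; principal=284196-16889=267307; balance=976245-267307=708938
17. interest=⌊708938·173/10000⌋=12264; principal=284196-12264=271932; balance=708938-271932=437006
18. interest=⌊437006·173/10000⌋=7560; principal=284196-7560=276636; balance=437006-276636=160370
19. interest=⌊160370·173/10000⌋=2774; principal=min(284196-2774,160370)=160370; balance=160370-160370=0

1 77527 206669 4274688
2 73952 210244 4064444
3 70314 213882 3850562
4 66614 217582 3632980
5 62850 221346 3411634
6 59021 225175 3186459
7 55125 229071 2957388
8 51162 233034 2724354
9 47131 237065 2487289
10 43030 241166 2246123
11 38857 245339 2000784
12 34613 249583 1751201
13 30295 253901 1497300
14 25903 258293 1239007
15 21434 262762 976245
16 16889 267307 708938
17 12264 271932 437006
18 7560 276636 160370
19 2774 160370 0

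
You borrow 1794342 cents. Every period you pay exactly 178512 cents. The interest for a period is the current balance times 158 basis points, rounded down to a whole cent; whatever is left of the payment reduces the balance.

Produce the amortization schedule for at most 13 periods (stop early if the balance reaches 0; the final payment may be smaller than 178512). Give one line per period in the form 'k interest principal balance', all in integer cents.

1 28350 150162 1644180
2 25978 152534 1491646
3 23568 154944 1336702
4 21119 157393 1179309
5 18633 159879 1019430
6 16106 162406 857024
7 13540 164972 692052
8 10934 167578 524474
9 8286 170226 354248
10 5597 172915 181333
11 2865 175647 5686
12 89 5686 0

1. interest=⌊1794342·158/10000⌋=28350; principal=178512-28350=150162; balance=1794342-150162=1644180
2. interest=⌊1644180·158/10000⌋=25978; principal=178512-25978=152534; balance=1644180-152534=1491646
3. interest=⌊1491646·158/10000⌋=23568; principal=178512-23568=154944; balance=1491646-154944=1336702
4. interest=⌊1336702·158/10000⌋=21119; principal=178512-21119=157393; balance=1336702-157393=1179309
5. interest=⌊1179309·158/10000⌋=18633; principal=178512-18633=159879; balance=1179309-159879=1019430
6. interest=⌊1019430·158/10000⌋=16106; principal=178512-16106=162406; balance=1019430-162406=857024
7. interest=⌊857024·158/10000⌋=13540; principal=178512-13540=164972; balance=857024-164972=692052
8. interest=⌊692052·158/10000⌋=10934; principal=178512-10934=167578; balance=692052-167578=524474
9. interest=⌊524474·158/10000⌋=8286; principal=178512-8286=170226; balance=524474-170226=354248
10. interest=⌊354248·158/10000⌋=5597; principal=178512-5597=172915; balance=354248-172915=181333
11. interest=⌊181333·158/10000⌋=2865; principal=178512-2865=175647; balance=181333-175647=5686
12. interest=⌊5686·158/10000⌋=89; principal=min(178512-89,5686)=5686; balance=5686-5686=0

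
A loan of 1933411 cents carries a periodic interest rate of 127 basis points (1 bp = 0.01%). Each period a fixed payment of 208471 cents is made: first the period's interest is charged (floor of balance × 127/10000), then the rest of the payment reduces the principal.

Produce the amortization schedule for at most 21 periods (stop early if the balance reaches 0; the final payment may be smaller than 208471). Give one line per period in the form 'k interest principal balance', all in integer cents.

1. interest=⌊1933411·127/10000⌋=24554; principal=208471-24554=183917; balance=1933411-183917=1749494
2. interest=⌊1749494·127/10000⌋=22218; principal=208471-22218=186253; balance=1749494-186253=1563241
3. interest=⌊1563241·127/10000⌋=19853; principal=208471-19853=188618; balance=1563241-188618=1374623
4. interest=⌊1374623·127/10000⌋=17457; principal=208471-17457=191014; balance=1374623-191014=1183609
5. interest=⌊1183609·127/10000⌋=15031; principal=208471-15031=193440; balance=1183609-193440=990169
6. interest=⌊990169·127/10000⌋=12575; principal=208471-12575=195896; balance=990169-195896=794273
7. interest=⌊794273·127/10000⌋=10087; principal=208471-10087=198384; balance=794273-198384=595889
8. interest=⌊595889·127/10000⌋=7567; principal=208471-7567=200904; balance=595889-200904=394985
9. interest=⌊394985·127/10000⌋=5016; principal=208471-5016=203455; balance=394985-203455=191530
10. interest=⌊191530·127/10000⌋=2432; principal=min(208471-2432,191530)=191530; balance=191530-191530=0

1 24554 183917 1749494
2 22218 186253 1563241
3 19853 188618 1374623
4 17457 191014 1183609
5 15031 193440 990169
6 12575 195896 794273
7 10087 198384 595889
8 7567 200904 394985
9 5016 203455 191530
10 2432 191530 0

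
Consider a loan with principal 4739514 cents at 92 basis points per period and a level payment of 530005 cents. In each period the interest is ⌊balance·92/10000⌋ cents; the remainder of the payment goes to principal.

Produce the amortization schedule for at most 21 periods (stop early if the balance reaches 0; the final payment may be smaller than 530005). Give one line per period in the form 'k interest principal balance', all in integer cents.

1. interest=⌊4739514·92/10000⌋=43603; principal=530005-43603=486402; balance=4739514-486402=4253112
2. interest=⌊4253112·92/10000⌋=39128; principal=530005-39128=490877; balance=4253112-490877=3762235
3. interest=⌊3762235·92/10000⌋=34612; principal=530005-34612=495393; balance=3762235-495393=3266842
4. interest=⌊3266842·92/10000⌋=30054; principal=530005-30054=499951; balance=3266842-499951=2766891
5. interest=⌊2766891·92/10000⌋=25455; principal=530005-25455=504550; balance=2766891-504550=2262341
6. interest=⌊2262341·92/10000⌋=20813; principal=530005-20813=509192; balance=2262341-509192=1753149
7. interest=⌊1753149·92/10000⌋=16128; principal=530005-16128=513877; balance=1753149-513877=1239272
8. interest=⌊1239272·92/10000⌋=11401; principal=530005-11401=518604; balance=1239272-518604=720668
9. interest=⌊720668·92/10000⌋=6630; principal=530005-6630=523375; balance=720668-523375=197293
10. interest=⌊197293·92/10000⌋=1815; principal=min(530005-1815,197293)=197293; balance=197293-197293=0

1 43603 486402 4253112
2 39128 490877 3762235
3 34612 495393 3266842
4 30054 499951 2766891
5 25455 504550 2262341
6 20813 509192 1753149
7 16128 513877 1239272
8 11401 518604 720668
9 6630 523375 197293
10 1815 197293 0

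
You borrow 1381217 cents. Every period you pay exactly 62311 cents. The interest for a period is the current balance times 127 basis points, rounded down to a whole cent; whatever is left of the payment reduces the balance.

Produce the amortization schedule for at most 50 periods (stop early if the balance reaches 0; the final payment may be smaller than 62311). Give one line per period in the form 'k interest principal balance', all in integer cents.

1 17541 44770 1336447
2 16972 45339 1291108
3 16397 45914 1245194
4 15813 46498 1198696
5 15223 47088 1151608
6 14625 47686 1103922
7 14019 48292 1055630
8 13406 48905 1006725
9 12785 49526 957199
10 12156 50155 907044
11 11519 50792 856252
12 10874 51437 804815
13 10221 52090 752725
14 9559 52752 699973
15 8889 53422 646551
16 8211 54100 592451
17 7524 54787 537664
18 6828 55483 482181
19 6123 56188 425993
20 5410 56901 369092
21 4687 57624 311468
22 3955 58356 253112
23 3214 59097 194015
24 2463 59848 134167
25 1703 60608 73559
26 934 61377 12182
27 154 12182 0

1. interest=⌊1381217·127/10000⌋=17541; principal=62311-17541=44770; balance=1381217-44770=1336447
2. interest=⌊1336447·127/10000⌋=16972; principal=62311-16972=45339; balance=1336447-45339=1291108
3. interest=⌊1291108·127/10000⌋=16397; principal=62311-16397=45914; balance=1291108-45914=1245194
4. interest=⌊1245194·127/10000⌋=15813; principal=62311-15813=46498; balance=1245194-46498=1198696
5. interest=⌊1198696·127/10000⌋=15223; principal=62311-15223=47088; balance=1198696-47088=1151608
6. interest=⌊1151608·127/10000⌋=14625; principal=62311-14625=47686; balance=1151608-47686=1103922
7. interest=⌊1103922·127/10000⌋=14019; principal=62311-14019=48292; balance=1103922-48292=1055630
8. interest=⌊1055630·127/10000⌋=13406; principal=62311-13406=48905; balance=1055630-48905=1006725
9. interest=⌊1006725·127/10000⌋=12785; principal=62311-12785=49526; balance=1006725-49526=957199
10. interest=⌊957199·127/10000⌋=12156; principal=62311-12156=50155; balance=957199-50155=907044
11. interest=⌊907044·127/10000⌋=11519; principal=62311-11519=50792; balance=907044-50792=856252
12. interest=⌊856252·127/10000⌋=10874; principal=62311-10874=51437; balance=856252-51437=804815
13. interest=⌊804815·127/10000⌋=10221; principal=62311-10221=52090; balance=804815-52090=752725
14. interest=⌊752725·127/10000⌋=9559; principal=62311-9559=52752; balance=752725-52752=699973
15. interest=⌊699973·127/10000⌋=8889; principal=62311-8889=53422; balance=699973-53422=646551
16. interest=⌊646551·127/10000⌋=8211; principal=62311-8211=54100; balance=646551-54100=592451
17. interest=⌊592451·127/10000⌋=7524; principal=62311-7524=54787; balance=592451-54787=537664
18. interest=⌊537664·127/10000⌋=6828; principal=62311-6828=55483; balance=537664-55483=482181
19. interest=⌊482181·127/10000⌋=6123; principal=62311-6123=56188; balance=482181-56188=425993
20. interest=⌊425993·127/10000⌋=5410; principal=62311-5410=56901; balance=425993-56901=369092
21. interest=⌊369092·127/10000⌋=4687; principal=62311-4687=57624; balance=369092-57624=311468
22. interest=⌊311468·127/10000⌋=3955; principal=62311-3955=58356; balance=311468-58356=253112
23. interest=⌊253112·127/10000⌋=3214; principal=62311-3214=59097; balance=253112-59097=194015
24. interest=⌊194015·127/10000⌋=2463; principal=62311-2463=59848; balance=194015-59848=134167
25. interest=⌊134167·127/10000⌋=1703; principal=62311-1703=60608; balance=134167-60608=73559
26. interest=⌊73559·127/10000⌋=934; principal=62311-934=61377; balance=73559-61377=12182
27. interest=⌊12182·127/10000⌋=154; principal=min(62311-154,12182)=12182; balance=12182-12182=0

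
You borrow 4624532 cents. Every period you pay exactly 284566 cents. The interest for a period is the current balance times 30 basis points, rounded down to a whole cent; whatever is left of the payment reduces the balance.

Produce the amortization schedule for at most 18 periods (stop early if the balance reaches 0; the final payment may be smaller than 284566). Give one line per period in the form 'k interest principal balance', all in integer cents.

1 13873 270693 4353839
2 13061 271505 4082334
3 12247 272319 3810015
4 11430 273136 3536879
5 10610 273956 3262923
6 9788 274778 2988145
7 8964 275602 2712543
8 8137 276429 2436114
9 7308 277258 2158856
10 6476 278090 1880766
11 5642 278924 1601842
12 4805 279761 1322081
13 3966 280600 1041481
14 3124 281442 760039
15 2280 282286 477753
16 1433 283133 194620
17 583 194620 0

1. interest=⌊4624532·30/10000⌋=13873; principal=284566-13873=270693; balance=4624532-270693=4353839
2. interest=⌊4353839·30/10000⌋=13061; principal=284566-13061=271505; balance=4353839-271505=4082334
3. interest=⌊4082334·30/10000⌋=12247; principal=284566-12247=272319; balance=4082334-272319=3810015
4. interest=⌊3810015·30/10000⌋=11430; principal=284566-11430=273136; balance=3810015-273136=3536879
5. interest=⌊3536879·30/10000⌋=10610; principal=284566-10610=273956; balance=3536879-273956=3262923
6. interest=⌊3262923·30/10000⌋=9788; principal=284566-9788=274778; balance=3262923-274778=2988145
7. interest=⌊2988145·30/10000⌋=8964; principal=284566-8964=275602; balance=2988145-275602=2712543
8. interest=⌊2712543·30/10000⌋=8137; principal=284566-8137=276429; balance=2712543-276429=2436114
9. interest=⌊2436114·30/10000⌋=7308; principal=284566-7308=277258; balance=2436114-277258=2158856
10. interest=⌊2158856·30/10000⌋=6476; principal=284566-6476=278090; balance=2158856-278090=1880766
11. interest=⌊1880766·30/10000⌋=5642; principal=284566-5642=278924; balance=1880766-278924=1601842
12. interest=⌊1601842·30/10000⌋=4805; principal=284566-4805=279761; balance=1601842-279761=1322081
13. interest=⌊1322081·30/10000⌋=3966; principal=284566-3966=280600; balance=1322081-280600=1041481
14. interest=⌊1041481·30/10000⌋=3124; principal=284566-3124=281442; balance=1041481-281442=760039
15. interest=⌊760039·30/10000⌋=2280; principal=284566-2280=282286; balance=760039-282286=477753
16. interest=⌊477753·30/10000⌋=1433; principal=284566-1433=283133; balance=477753-283133=194620
17. interest=⌊194620·30/10000⌋=583; principal=min(284566-583,194620)=194620; balance=194620-194620=0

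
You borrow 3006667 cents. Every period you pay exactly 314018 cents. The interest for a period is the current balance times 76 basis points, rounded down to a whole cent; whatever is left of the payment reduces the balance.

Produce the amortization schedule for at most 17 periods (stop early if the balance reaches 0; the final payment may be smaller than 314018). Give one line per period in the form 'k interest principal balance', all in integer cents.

1 22850 291168 2715499
2 20637 293381 2422118
3 18408 295610 2126508
4 16161 297857 1828651
5 13897 300121 1528530
6 11616 302402 1226128
7 9318 304700 921428
8 7002 307016 614412
9 4669 309349 305063
10 2318 305063 0

1. interest=⌊3006667·76/10000⌋=22850; principal=314018-22850=291168; balance=3006667-291168=2715499
2. interest=⌊2715499·76/10000⌋=20637; principal=314018-20637=293381; balance=2715499-293381=2422118
3. interest=⌊2422118·76/10000⌋=18408; principal=314018-18408=295610; balance=2422118-295610=2126508
4. interest=⌊2126508·76/10000⌋=16161; principal=314018-16161=297857; balance=2126508-297857=1828651
5. interest=⌊1828651·76/10000⌋=13897; principal=314018-13897=300121; balance=1828651-300121=1528530
6. interest=⌊1528530·76/10000⌋=11616; principal=314018-11616=302402; balance=1528530-302402=1226128
7. interest=⌊1226128·76/10000⌋=9318; principal=314018-9318=304700; balance=1226128-304700=921428
8. interest=⌊921428·76/10000⌋=7002; principal=314018-7002=307016; balance=921428-307016=614412
9. interest=⌊614412·76/10000⌋=4669; principal=314018-4669=309349; balance=614412-309349=305063
10. interest=⌊305063·76/10000⌋=2318; principal=min(314018-2318,305063)=305063; balance=305063-305063=0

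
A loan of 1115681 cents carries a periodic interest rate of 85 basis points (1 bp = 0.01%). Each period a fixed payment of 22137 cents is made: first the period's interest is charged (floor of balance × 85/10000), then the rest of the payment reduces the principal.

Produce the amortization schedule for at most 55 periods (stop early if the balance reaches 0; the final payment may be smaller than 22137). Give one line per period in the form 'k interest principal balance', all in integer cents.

1 9483 12654 1103027
2 9375 12762 1090265
3 9267 12870 1077395
4 9157 12980 1064415
5 9047 13090 1051325
6 8936 13201 1038124
7 8824 13313 1024811
8 8710 13427 1011384
9 8596 13541 997843
10 8481 13656 984187
11 8365 13772 970415
12 8248 13889 956526
13 8130 14007 942519
14 8011 14126 928393
15 7891 14246 914147
16 7770 14367 899780
17 7648 14489 885291
18 7524 14613 870678
19 7400 14737 855941
20 7275 14862 841079
21 7149 14988 826091
22 7021 15116 810975
23 6893 15244 795731
24 6763 15374 780357
25 6633 15504 764853
26 6501 15636 749217
27 6368 15769 733448
28 6234 15903 717545
29 6099 16038 701507
30 5962 16175 685332
31 5825 16312 669020
32 5686 16451 652569
33 5546 16591 635978
34 5405 16732 619246
35 5263 16874 602372
36 5120 17017 585355
37 4975 17162 568193
38 4829 17308 550885
39 4682 17455 533430
40 4534 17603 515827
41 4384 17753 498074
42 4233 17904 480170
43 4081 18056 462114
44 3927 18210 443904
45 3773 18364 425540
46 3617 18520 407020
47 3459 18678 388342
48 3300 18837 369505
49 3140 18997 350508
50 2979 19158 331350
51 2816 19321 312029
52 2652 19485 292544
53 2486 19651 272893
54 2319 19818 253075
55 2151 19986 233089

1. interest=⌊1115681·85/10000⌋=9483; principal=22137-9483=12654; balance=1115681-12654=1103027
2. interest=⌊1103027·85/10000⌋=9375; principal=22137-9375=12762; balance=1103027-12762=1090265
3. interest=⌊1090265·85/10000⌋=9267; principal=22137-9267=12870; balance=1090265-12870=1077395
4. interest=⌊1077395·85/10000⌋=9157; principal=22137-9157=12980; balance=1077395-12980=1064415
5. interest=⌊1064415·85/10000⌋=9047; principal=22137-9047=13090; balance=1064415-13090=1051325
6. interest=⌊1051325·85/10000⌋=8936; principal=22137-8936=13201; balance=1051325-13201=1038124
7. interest=⌊1038124·85/10000⌋=8824; principal=22137-8824=13313; balance=1038124-13313=1024811
8. interest=⌊1024811·85/10000⌋=8710; principal=22137-8710=13427; balance=1024811-13427=1011384
9. interest=⌊1011384·85/10000⌋=8596; principal=22137-8596=13541; balance=1011384-13541=997843
10. interest=⌊997843·85/10000⌋=8481; principal=22137-8481=13656; balance=997843-13656=984187
11. interest=⌊984187·85/10000⌋=8365; principal=22137-8365=13772; balance=984187-13772=970415
12. interest=⌊970415·85/10000⌋=8248; principal=22137-8248=13889; balance=970415-13889=956526
13. interest=⌊956526·85/10000⌋=8130; principal=22137-8130=14007; balance=956526-14007=942519
14. interest=⌊942519·85/10000⌋=8011; principal=22137-8011=14126; balance=942519-14126=928393
15. interest=⌊928393·85/10000⌋=7891; principal=22137-7891=14246; balance=928393-14246=914147
16. interest=⌊914147·85/10000⌋=7770; principal=22137-7770=14367; balance=914147-14367=899780
17. interest=⌊899780·85/10000⌋=7648; principal=22137-7648=14489; balance=899780-14489=885291
18. interest=⌊885291·85/10000⌋=7524; principal=22137-7524=14613; balance=885291-14613=870678
19. interest=⌊870678·85/10000⌋=7400; principal=22137-7400=14737; balance=870678-14737=855941
20. interest=⌊855941·85/10000⌋=7275; principal=22137-7275=14862; balance=855941-14862=841079
21. interest=⌊841079·85/10000⌋=7149; principal=22137-7149=14988; balance=841079-14988=826091
22. interest=⌊826091·85/10000⌋=7021; principal=22137-7021=15116; balance=826091-15116=810975
23. interest=⌊810975·85/10000⌋=6893; principal=22137-6893=15244; balance=810975-15244=795731
24. interest=⌊795731·85/10000⌋=6763; principal=22137-6763=15374; balance=795731-15374=780357
25. interest=⌊780357·85/10000⌋=6633; principal=22137-6633=15504; balance=780357-15504=764853
26. interest=⌊764853·85/10000⌋=6501; principal=22137-6501=15636; balance=764853-15636=749217
27. interest=⌊749217·85/10000⌋=6368; principal=22137-6368=15769; balance=749217-15769=733448
28. interest=⌊733448·85/10000⌋=6234; principal=22137-6234=15903; balance=733448-15903=717545
29. interest=⌊717545·85/10000⌋=6099; principal=22137-6099=16038; balance=717545-16038=701507
30. interest=⌊701507·85/10000⌋=5962; principal=22137-5962=16175; balance=701507-16175=685332
31. interest=⌊685332·85/10000⌋=5825; principal=22137-5825=16312; balance=685332-16312=669020
32. interest=⌊669020·85/10000⌋=5686; principal=22137-5686=16451; balance=669020-16451=652569
33. interest=⌊652569·85/10000⌋=5546; principal=22137-5546=16591; balance=652569-16591=635978
34. interest=⌊635978·85/10000⌋=5405; principal=22137-5405=16732; balance=635978-16732=619246
35. interest=⌊619246·85/10000⌋=5263; principal=22137-5263=16874; balance=619246-16874=602372
36. interest=⌊602372·85/10000⌋=5120; principal=22137-5120=17017; balance=602372-17017=585355
37. interest=⌊585355·85/10000⌋=4975; principal=22137-4975=17162; balance=585355-17162=568193
38. interest=⌊568193·85/10000⌋=4829; principal=22137-4829=17308; balance=568193-17308=550885
39. interest=⌊550885·85/10000⌋=4682; principal=22137-4682=17455; balance=550885-17455=533430
40. interest=⌊533430·85/10000⌋=4534; principal=22137-4534=17603; balance=533430-17603=515827
41. interest=⌊515827·85/10000⌋=4384; principal=22137-4384=17753; balance=515827-17753=498074
42. interest=⌊498074·85/10000⌋=4233; principal=22137-4233=17904; balance=498074-17904=480170
43. interest=⌊480170·85/10000⌋=4081; principal=22137-4081=18056; balance=480170-18056=462114
44. interest=⌊462114·85/10000⌋=3927; principal=22137-3927=18210; balance=462114-18210=443904
45. interest=⌊443904·85/10000⌋=3773; principal=22137-3773=18364; balance=443904-18364=425540
46. interest=⌊425540·85/10000⌋=3617; principal=22137-3617=18520; balance=425540-18520=407020
47. interest=⌊407020·85/10000⌋=3459; principal=22137-3459=18678; balance=407020-18678=388342
48. interest=⌊388342·85/10000⌋=3300; principal=22137-3300=18837; balance=388342-18837=369505
49. interest=⌊369505·85/10000⌋=3140; principal=22137-3140=18997; balance=369505-18997=350508
50. interest=⌊350508·85/10000⌋=2979; principal=22137-2979=19158; balance=350508-19158=331350
51. interest=⌊331350·85/10000⌋=2816; principal=22137-2816=19321; balance=331350-19321=312029
52. interest=⌊312029·85/10000⌋=2652; principal=22137-2652=19485; balance=312029-19485=292544
53. interest=⌊292544·85/10000⌋=2486; principal=22137-2486=19651; balance=292544-19651=272893
54. interest=⌊272893·85/10000⌋=2319; principal=22137-2319=19818; balance=272893-19818=253075
55. interest=⌊253075·85/10000⌋=2151; principal=22137-2151=19986; balance=253075-19986=233089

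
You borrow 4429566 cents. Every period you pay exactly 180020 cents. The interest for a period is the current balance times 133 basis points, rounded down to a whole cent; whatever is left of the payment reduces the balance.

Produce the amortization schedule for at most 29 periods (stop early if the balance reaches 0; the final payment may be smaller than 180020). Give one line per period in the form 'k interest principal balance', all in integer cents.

1. interest=⌊4429566·133/10000⌋=58913; principal=180020-58913=121107; balance=4429566-121107=4308459
2. interest=⌊4308459·133/10000⌋=57302; principal=180020-57302=122718; balance=4308459-122718=4185741
3. interest=⌊4185741·133/10000⌋=55670; principal=180020-55670=124350; balance=4185741-124350=4061391
4. interest=⌊4061391·133/10000⌋=54016; principal=180020-54016=126004; balance=4061391-126004=3935387
5. interest=⌊3935387·133/10000⌋=52340; principal=180020-52340=127680; balance=3935387-127680=3807707
6. interest=⌊3807707·133/10000⌋=50642; principal=180020-50642=129378; balance=3807707-129378=3678329
7. interest=⌊3678329·133/10000⌋=48921; principal=180020-48921=131099; balance=3678329-131099=3547230
8. interest=⌊3547230·133/10000⌋=47178; principal=180020-47178=132842; balance=3547230-132842=3414388
9. interest=⌊3414388·133/10000⌋=45411; principal=180020-45411=134609; balance=3414388-134609=3279779
10. interest=⌊3279779·133/10000⌋=43621; principal=180020-43621=136399; balance=3279779-136399=3143380
11. interest=⌊3143380·133/10000⌋=41806; principal=180020-41806=138214; balance=3143380-138214=3005166
12. interest=⌊3005166·133/10000⌋=39968; principal=180020-39968=140052; balance=3005166-140052=2865114
13. interest=⌊2865114·133/10000⌋=38106; principal=180020-38106=141914; balance=2865114-141914=2723200
14. interest=⌊2723200·133/10000⌋=36218; principal=180020-36218=143802; balance=2723200-143802=2579398
15. interest=⌊2579398·133/10000⌋=34305; principal=180020-34305=145715; balance=2579398-145715=2433683
16. interest=⌊2433683·133/10000⌋=32367; principal=180020-32367=147653; balance=2433683-147653=2286030
17. interest=⌊2286030·133/10000⌋=30404; principal=180020-30404=149616; balance=2286030-149616=2136414
18. interest=⌊2136414·133/10000⌋=28414; principal=180020-28414=151606; balance=2136414-151606=1984808
19. interest=⌊1984808·133/10000⌋=26397; principal=180020-26397=153623; balance=1984808-153623=1831185
20. interest=⌊1831185·133/10000⌋=24354; principal=180020-24354=155666; balance=1831185-155666=1675519
21. interest=⌊1675519·133/10000⌋=22284; principal=180020-22284=157736; balance=1675519-157736=1517783
22. interest=⌊1517783·133/10000⌋=20186; principal=180020-20186=159834; balance=1517783-159834=1357949
23. interest=⌊1357949·133/10000⌋=18060; principal=180020-18060=161960; balance=1357949-161960=1195989
24. interest=⌊1195989·133/10000⌋=15906; principal=180020-15906=164114; balance=1195989-164114=1031875
25. interest=⌊1031875·133/10000⌋=13723; principal=180020-13723=166297; balance=1031875-166297=865578
26. interest=⌊865578·133/10000⌋=11512; principal=180020-11512=168508; balance=865578-168508=697070
27. interest=⌊697070·133/10000⌋=9271; principal=180020-9271=170749; balance=697070-170749=526321
28. interest=⌊526321·133/10000⌋=7000; principal=180020-7000=173020; balance=526321-173020=353301
29. interest=⌊353301·133/10000⌋=4698; principal=180020-4698=175322; balance=353301-175322=177979

1 58913 121107 4308459
2 57302 122718 4185741
3 55670 124350 4061391
4 54016 126004 3935387
5 52340 127680 3807707
6 50642 129378 3678329
7 48921 131099 3547230
8 47178 132842 3414388
9 45411 134609 3279779
10 43621 136399 3143380
11 41806 138214 3005166
12 39968 140052 2865114
13 38106 141914 2723200
14 36218 143802 2579398
15 34305 145715 2433683
16 32367 147653 2286030
17 30404 149616 2136414
18 28414 151606 1984808
19 26397 153623 1831185
20 24354 155666 1675519
21 22284 157736 1517783
22 20186 159834 1357949
23 18060 161960 1195989
24 15906 164114 1031875
25 13723 166297 865578
26 11512 168508 697070
27 9271 170749 526321
28 7000 173020 353301
29 4698 175322 177979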